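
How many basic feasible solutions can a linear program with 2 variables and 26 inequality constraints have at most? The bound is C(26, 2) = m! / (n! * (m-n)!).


Each vertex corresponds to some choice of n active constraints out of m, so the number of vertices is at most C(m, n) = m! / (n!(m-n)!).
m = 26, n = 2
Numerator: 26 * 25
Denominator: 2! = 2
C(26, 2) = 325


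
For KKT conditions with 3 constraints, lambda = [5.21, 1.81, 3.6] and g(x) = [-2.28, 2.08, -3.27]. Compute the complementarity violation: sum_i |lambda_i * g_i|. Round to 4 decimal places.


KKT complementary slackness check:
lambda_1 * g_1 = 5.21 * -2.28 = -11.8788
lambda_2 * g_2 = 1.81 * 2.08 = 3.7648
lambda_3 * g_3 = 3.6 * -3.27 = -11.772
Total violation = 11.8788 + 3.7648 + 11.772 = 27.4156


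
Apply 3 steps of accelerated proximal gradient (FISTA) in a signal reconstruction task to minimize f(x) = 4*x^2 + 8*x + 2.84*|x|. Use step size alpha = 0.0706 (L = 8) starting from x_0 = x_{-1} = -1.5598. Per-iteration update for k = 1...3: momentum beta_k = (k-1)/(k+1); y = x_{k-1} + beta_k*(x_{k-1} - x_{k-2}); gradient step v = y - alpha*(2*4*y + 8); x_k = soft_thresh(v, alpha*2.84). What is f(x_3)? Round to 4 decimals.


FISTA on f(x) = 4*x^2 + 8*x + 2.84*|x|
L = 8, alpha = 0.0706
Iteration 1: beta = 0.0, y = -1.5598 + 0.0*(-1.5598 + 1.5598) = -1.5598
  grad(y) = -4.4784, v = y - alpha*grad = -1.2436
  prox(v) = soft_thresh(-1.2436, 0.2005) = -1.0431
Iteration 2: beta = 0.3333, y = -1.0431 + 0.3333*(-1.0431 + 1.5598) = -0.8709
  grad(y) = 1.0328, v = y - alpha*grad = -0.9438
  prox(v) = soft_thresh(-0.9438, 0.2005) = -0.7433
Iteration 3: beta = 0.5, y = -0.7433 + 0.5*(-0.7433 + 1.0431) = -0.5934
  grad(y) = 3.2528, v = y - alpha*grad = -0.823
  prox(v) = soft_thresh(-0.823, 0.2005) = -0.6225
f(x_3) = 4*(-0.6225)^2 + 8*(-0.6225) + 2.84*|-0.6225| = -1.6621


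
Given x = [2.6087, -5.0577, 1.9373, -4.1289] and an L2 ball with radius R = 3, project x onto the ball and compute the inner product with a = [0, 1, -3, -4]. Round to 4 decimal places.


Step 1: Compute ||x|| (intermediates to 6 decimals).
||x|| = sqrt(2.6087^2 + (-5.0577)^2 + 1.9373^2 + (-4.1289)^2) = 7.292914
Step 2: Project.
Since ||x|| > R, scale = R/||x|| = 3/7.292914 = 0.411358, proj(x) = scale * x
proj(x) = [1.07311, -2.080525, 0.796924, -1.698456]
Step 3: Dot product.
a^T * proj(x) = 0*1.07311 + 1*(-2.080525) - 3*0.796924 - 4*(-1.698456) = 2.3225


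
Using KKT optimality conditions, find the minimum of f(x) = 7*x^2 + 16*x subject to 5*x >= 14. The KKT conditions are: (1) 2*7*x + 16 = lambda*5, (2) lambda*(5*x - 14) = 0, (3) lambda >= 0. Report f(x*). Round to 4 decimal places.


Step 1: Try lambda = 0 (constraint inactive).
x_unc = -16/(2*7) = -1.1429
Check: 5*-1.1429 = -5.7145 < 14 -- violated!
Step 2: Constraint must be active: 5*x = 14
x* = 14/5 = 2.8
lambda = (2*7*2.8 + 16)/5 = 11.04
Step 3: Compute optimal value.
f(x*) = 7*2.8^2 + 16*2.8 = 99.68


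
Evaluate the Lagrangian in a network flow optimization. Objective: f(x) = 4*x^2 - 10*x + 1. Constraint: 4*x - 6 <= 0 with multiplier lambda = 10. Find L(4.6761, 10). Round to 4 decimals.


Step 1: Evaluate f(x).
f(4.6761) = 4*4.6761^2 - 10*4.6761 + 1 = 41.7026
Step 2: Evaluate g(x).
g(4.6761) = 4*4.6761 - 6 = 12.7044
Step 3: Compute Lagrangian.
L = 41.7026 + 10*12.7044 = 168.7466


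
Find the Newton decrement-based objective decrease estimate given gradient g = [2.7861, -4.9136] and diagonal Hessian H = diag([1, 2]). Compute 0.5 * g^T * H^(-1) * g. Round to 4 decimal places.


Step 1: H is diagonal, so H^(-1) * g = [2.7861, -2.4568].
Step 2: g^T H^(-1) g = sum_i g_i^2 / H_ii
  = (2.7861)^2/1 + (-4.9136)^2/2
  = 7.7624 + 12.0717 = 19.8341
Step 3: Objective decrease = 0.5 * g^T H^(-1) g = 9.917


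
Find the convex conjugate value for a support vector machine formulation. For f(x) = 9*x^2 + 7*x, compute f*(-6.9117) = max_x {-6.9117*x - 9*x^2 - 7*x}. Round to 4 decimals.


f*(y) = sup_x {y*x - a*x^2 - b*x} = sup_x {(y-b)*x - a*x^2}
FOC: (y - b) - 2a*x = 0 => x* = (y - b)/(2a)
x* = (-6.9117 - 7)/(2*9) = -0.7729
f*(-6.9117) = (y-b)^2/(4a) = (-6.9117 - 7)^2/(4*9)
= 193.5354/36 = 5.376


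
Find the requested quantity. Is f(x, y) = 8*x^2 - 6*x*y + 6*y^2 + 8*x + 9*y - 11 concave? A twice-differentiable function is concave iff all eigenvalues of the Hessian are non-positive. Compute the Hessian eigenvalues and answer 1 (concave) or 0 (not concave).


The Hessian of f(x,y) = 8*x^2 - 6*x*y + 6*y^2 + 8*x + 9*y - 11 is:
H = [[16, -6], [-6, 12]]
Trace = 16 + 12 = 28
Determinant = 16*12 - (-6)^2 = 156
Discriminant = (28)^2 - 4*156 = 160.0
Eigenvalues: lambda_1 = 7.6754, lambda_2 = 20.3246
The function is not concave.

0


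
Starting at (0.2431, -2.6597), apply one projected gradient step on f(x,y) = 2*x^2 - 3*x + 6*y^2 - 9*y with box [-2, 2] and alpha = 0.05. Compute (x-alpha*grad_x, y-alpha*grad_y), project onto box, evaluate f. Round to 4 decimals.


Step 1: Compute gradient at (0.2431, -2.6597).
grad_x = 2*2*0.2431 - 3 = -2.0276
grad_y = 2*6*-2.6597 - 9 = -40.9164
Step 2: Gradient step.
x_raw = 0.2431 - 0.05*-2.0276 = 0.3445
y_raw = -2.6597 - 0.05*-40.9164 = -0.6139
Step 3: Project onto [-2, 2].
x_proj = clip(0.3445) = 0.3445
y_proj = clip(-0.6139) = -0.6139
Step 4: Evaluate f.
f(0.3445, -0.6139) = 6.9899


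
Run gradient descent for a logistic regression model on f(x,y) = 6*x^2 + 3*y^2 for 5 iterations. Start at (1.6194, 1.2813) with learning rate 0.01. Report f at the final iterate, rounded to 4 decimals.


Gradient descent on f(x,y) = 6*x^2 + 3*y^2.
Starting point: (1.6194, 1.2813), alpha = 0.01
Step 1: grad_x = 2*6*1.6194 = 19.4328, grad_y = 2*3*1.2813 = 7.6878
  x_1 = 1.6194 - 0.01*19.4328 = 1.4251
  y_1 = 1.2813 - 0.01*7.6878 = 1.2044
Step 2: grad_x = 2*6*1.4251 = 17.1009, grad_y = 2*3*1.2044 = 7.2265
  x_2 = 1.4251 - 0.01*17.1009 = 1.2541
  y_2 = 1.2044 - 0.01*7.2265 = 1.1322
Step 3: grad_x = 2*6*1.2541 = 15.0488, grad_y = 2*3*1.1322 = 6.7929
  x_3 = 1.2541 - 0.01*15.0488 = 1.1036
  y_3 = 1.1322 - 0.01*6.7929 = 1.0642
Step 4: grad_x = 2*6*1.1036 = 13.2429, grad_y = 2*3*1.0642 = 6.3854
  x_4 = 1.1036 - 0.01*13.2429 = 0.9711
  y_4 = 1.0642 - 0.01*6.3854 = 1.0004
Step 5: grad_x = 2*6*0.9711 = 11.6538, grad_y = 2*3*1.0004 = 6.0022
  x_5 = 0.9711 - 0.01*11.6538 = 0.8546
  y_5 = 1.0004 - 0.01*6.0022 = 0.9404
f(0.8546, 0.9404) = 6*0.8546^2 + 3*0.9404^2 = 7.0349


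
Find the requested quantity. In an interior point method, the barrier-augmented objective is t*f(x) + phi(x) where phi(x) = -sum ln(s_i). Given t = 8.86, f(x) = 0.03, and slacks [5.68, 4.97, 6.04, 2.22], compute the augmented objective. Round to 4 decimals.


Step 1: Compute log-barrier.
ln values: [1.737, 1.6034, 1.7984, 0.7975]
phi = -(1.737 + 1.6034 + 1.7984 + 0.7975) = -5.9363
Step 2: Compute augmented objective.
t*f(x) = 8.86*0.03 = 0.2658
Total = 0.2658 - 5.9363 = -5.6705


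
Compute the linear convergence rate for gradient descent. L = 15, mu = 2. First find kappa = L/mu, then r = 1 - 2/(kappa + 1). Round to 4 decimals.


Step 1: Compute the condition number.
kappa = L/mu = 15/2 = 7.5
Step 2: Compute the convergence rate.
r = 1 - 2/(kappa + 1) = 1 - 2*mu/(L + mu) = (L - mu)/(L + mu) = 13/17 = 0.7647


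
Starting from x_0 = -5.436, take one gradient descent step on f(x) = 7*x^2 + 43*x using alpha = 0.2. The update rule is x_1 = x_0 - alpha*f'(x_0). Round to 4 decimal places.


We compute the gradient at x_0 and apply the update.
f'(x) = 14*x + 43
f'(-5.436) = 14*-5.436 + 43 = -33.104
x_1 = -5.436 - 0.2*-33.104 = 1.1848


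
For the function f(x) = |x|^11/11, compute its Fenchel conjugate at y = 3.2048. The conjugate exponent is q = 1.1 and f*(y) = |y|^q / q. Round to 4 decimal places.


The conjugate exponent q satisfies 1/p + 1/q = 1.
p = 11, so q = 11/(11 - 1) = 1.1
|y|^q = 3.2048^1.1 = 3.6007
f*(3.2048) = 3.6007 / 1.1 = 3.2733


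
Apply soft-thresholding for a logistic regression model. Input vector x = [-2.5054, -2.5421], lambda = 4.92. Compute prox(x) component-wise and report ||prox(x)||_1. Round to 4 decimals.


Soft-thresholding with lambda = 4.92:
prox(-2.5054) = sign(-2.5054)*max(|-2.5054| - 4.92, 0) = 0.0
prox(-2.5421) = sign(-2.5421)*max(|-2.5421| - 4.92, 0) = 0.0
prox(x) = [0.0, 0.0]
||prox(x)||_1 = 0.0 + 0.0 = 0.0


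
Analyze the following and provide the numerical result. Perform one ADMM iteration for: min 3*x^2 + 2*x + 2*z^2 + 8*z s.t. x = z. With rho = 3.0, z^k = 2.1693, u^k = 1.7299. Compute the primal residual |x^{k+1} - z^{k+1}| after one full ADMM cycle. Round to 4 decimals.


ADMM iteration with rho = 3.0, z^k = 2.1693, u^k = 1.7299
Step 1: x-update.
Minimize 3*x^2 + 2*x + (3.0/2)*(x - 2.1693 + 1.7299)^2
FOC: (2*3 + 3.0)*x = -2 + 3.0*(2.1693 - 1.7299)
x^{k+1} = -0.0758
Step 2: z-update.
Minimize 2*z^2 + 8*z + (3.0/2)*(-0.0758 - z + 1.7299)^2
FOC: (2*2 + 3.0)*z = -8 + 3.0*(-0.0758 + 1.7299)
z^{k+1} = -0.4339
Step 3: u-update.
u^{k+1} = 1.7299 - 0.0758 + 0.4339 = 2.0881
Step 4: Primal residual = |-0.0758 + 0.4339| = 0.3582


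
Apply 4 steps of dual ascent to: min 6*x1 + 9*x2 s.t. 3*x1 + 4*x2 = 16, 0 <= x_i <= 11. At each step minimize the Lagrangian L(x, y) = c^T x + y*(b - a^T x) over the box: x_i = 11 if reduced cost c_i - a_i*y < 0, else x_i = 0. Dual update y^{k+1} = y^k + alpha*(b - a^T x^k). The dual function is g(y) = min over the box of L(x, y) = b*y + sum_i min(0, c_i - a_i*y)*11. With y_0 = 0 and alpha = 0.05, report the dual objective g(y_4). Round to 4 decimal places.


Dual ascent for LP: min 6*x1 + 9*x2, 3*x1 + 4*x2 = 16, 0 <= x_i <= 11
Step 1: y^k = 0.0, reduced costs: (6.0, 9.0)
  x^k = (0.0, 0.0), subgradient = b - a^T x = 16.0
  y^{k+1} = 0.0 + 0.05*16.0 = 0.8
Step 2: y^k = 0.8, reduced costs: (3.6, 5.8)
  x^k = (0.0, 0.0), subgradient = b - a^T x = 16.0
  y^{k+1} = 0.8 + 0.05*16.0 = 1.6
Step 3: y^k = 1.6, reduced costs: (1.2, 2.6)
  x^k = (0.0, 0.0), subgradient = b - a^T x = 16.0
  y^{k+1} = 1.6 + 0.05*16.0 = 2.4
Step 4: y^k = 2.4, reduced costs: (-1.2, -0.6)
  x^k = (11.0, 11.0), subgradient = b - a^T x = -61.0
  y^{k+1} = 2.4 + 0.05*-61.0 = -0.65
Dual objective at y_4 = -0.65: reduced costs (7.95, 11.6), box minimizer x = (0.0, 0.0)
g(y_4) = b*y + (c1 - a1*y)*x1 + (c2 - a2*y)*x2 = 16*(-0.65) + 7.95*0.0 + 11.6*0.0 = -10.4 + 0.0 + 0.0 = -10.4


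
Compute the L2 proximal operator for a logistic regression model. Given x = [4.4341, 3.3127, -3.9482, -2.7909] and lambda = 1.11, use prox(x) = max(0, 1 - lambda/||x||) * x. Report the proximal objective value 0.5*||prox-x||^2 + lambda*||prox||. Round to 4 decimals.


Step 1: Compute ||x||.
||x|| = 7.3493
Step 2: Compute scaling factor.
scale = max(0, 1 - 1.11/7.3493) = 0.849
Step 3: prox(x) = [3.7644, 2.8124, -3.3519, -2.3694]
||prox(x)|| = 6.2393
Step 4: Proximal objective.
0.5*||prox-x||^2 = 0.6161
lambda*||prox|| = 6.9256
Total = 7.5417


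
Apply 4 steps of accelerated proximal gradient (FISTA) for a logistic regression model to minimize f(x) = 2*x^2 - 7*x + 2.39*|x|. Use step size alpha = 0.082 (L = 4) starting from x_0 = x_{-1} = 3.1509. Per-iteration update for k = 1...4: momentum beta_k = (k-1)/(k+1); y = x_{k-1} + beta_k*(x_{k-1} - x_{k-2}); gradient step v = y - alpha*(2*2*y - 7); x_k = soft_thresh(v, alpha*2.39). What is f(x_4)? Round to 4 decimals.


FISTA on f(x) = 2*x^2 - 7*x + 2.39*|x|
L = 4, alpha = 0.082
Iteration 1: beta = 0.0, y = 3.1509 + 0.0*(3.1509 - 3.1509) = 3.1509
  grad(y) = 5.6036, v = y - alpha*grad = 2.6914
  prox(v) = soft_thresh(2.6914, 0.196) = 2.4954
Iteration 2: beta = 0.3333, y = 2.4954 + 0.3333*(2.4954 - 3.1509) = 2.2769
  grad(y) = 2.1077, v = y - alpha*grad = 2.1041
  prox(v) = soft_thresh(2.1041, 0.196) = 1.9081
Iteration 3: beta = 0.5, y = 1.9081 + 0.5*(1.9081 - 2.4954) = 1.6145
  grad(y) = -0.5421, v = y - alpha*grad = 1.6589
  prox(v) = soft_thresh(1.6589, 0.196) = 1.4629
Iteration 4: beta = 0.6, y = 1.4629 + 0.6*(1.4629 - 1.9081) = 1.1958
  grad(y) = -2.2167, v = y - alpha*grad = 1.3776
  prox(v) = soft_thresh(1.3776, 0.196) = 1.1816
f(x_4) = 2*1.1816^2 - 7*1.1816 + 2.39*|1.1816| = -2.6548


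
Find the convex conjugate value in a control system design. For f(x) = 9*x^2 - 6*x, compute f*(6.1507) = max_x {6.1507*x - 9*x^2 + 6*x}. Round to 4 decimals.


f*(y) = sup_x {y*x - a*x^2 - b*x} = sup_x {(y-b)*x - a*x^2}
FOC: (y - b) - 2a*x = 0 => x* = (y - b)/(2a)
x* = (6.1507 + 6)/(2*9) = 0.675
f*(6.1507) = (y-b)^2/(4a) = (6.1507 + 6)^2/(4*9)
= 147.6395/36 = 4.1011


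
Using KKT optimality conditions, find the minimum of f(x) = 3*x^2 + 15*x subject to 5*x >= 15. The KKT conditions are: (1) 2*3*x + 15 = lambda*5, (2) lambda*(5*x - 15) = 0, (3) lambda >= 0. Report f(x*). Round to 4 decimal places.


Step 1: Try lambda = 0 (constraint inactive).
x_unc = -15/(2*3) = -2.5
Check: 5*-2.5 = -12.5 < 15 -- violated!
Step 2: Constraint must be active: 5*x = 15
x* = 15/5 = 3.0
lambda = (2*3*3.0 + 15)/5 = 6.6
Step 3: Compute optimal value.
f(x*) = 3*3.0^2 + 15*3.0 = 72.0


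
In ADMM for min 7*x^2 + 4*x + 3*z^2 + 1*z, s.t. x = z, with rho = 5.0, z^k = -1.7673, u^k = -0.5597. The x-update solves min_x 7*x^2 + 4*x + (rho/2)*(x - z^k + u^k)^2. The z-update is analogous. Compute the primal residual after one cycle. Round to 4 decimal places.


ADMM iteration with rho = 5.0, z^k = -1.7673, u^k = -0.5597
Step 1: x-update.
Minimize 7*x^2 + 4*x + (5.0/2)*(x + 1.7673 - 0.5597)^2
FOC: (2*7 + 5.0)*x = -4 + 5.0*(-1.7673 + 0.5597)
x^{k+1} = -0.5283
Step 2: z-update.
Minimize 3*z^2 + 1*z + (5.0/2)*(-0.5283 - z - 0.5597)^2
FOC: (2*3 + 5.0)*z = -1 + 5.0*(-0.5283 - 0.5597)
z^{k+1} = -0.5855
Step 3: u-update.
u^{k+1} = -0.5597 - 0.5283 + 0.5855 = -0.5026
Step 4: Primal residual = |-0.5283 + 0.5855| = 0.0571


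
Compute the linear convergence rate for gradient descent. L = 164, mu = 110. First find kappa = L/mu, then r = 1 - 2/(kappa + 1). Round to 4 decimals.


Step 1: Compute the condition number.
kappa = L/mu = 164/110 = 1.4909
Step 2: Compute the convergence rate.
r = 1 - 2/(kappa + 1) = 1 - 2*mu/(L + mu) = (L - mu)/(L + mu) = 54/274 = 0.1971


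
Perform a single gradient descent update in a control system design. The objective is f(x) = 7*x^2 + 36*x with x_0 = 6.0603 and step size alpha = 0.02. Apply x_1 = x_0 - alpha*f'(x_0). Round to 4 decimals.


We compute the gradient at x_0 and apply the update.
f'(x) = 14*x + 36
f'(6.0603) = 14*6.0603 + 36 = 120.8442
x_1 = 6.0603 - 0.02*120.8442 = 3.6434


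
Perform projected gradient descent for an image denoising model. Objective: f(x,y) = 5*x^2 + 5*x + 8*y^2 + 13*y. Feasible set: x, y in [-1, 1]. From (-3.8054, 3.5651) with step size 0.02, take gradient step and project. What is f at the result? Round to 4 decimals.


Step 1: Compute gradient at (-3.8054, 3.5651).
grad_x = 2*5*-3.8054 + 5 = -33.054
grad_y = 2*8*3.5651 + 13 = 70.0416
Step 2: Gradient step.
x_raw = -3.8054 - 0.02*-33.054 = -3.1443
y_raw = 3.5651 - 0.02*70.0416 = 2.1643
Step 3: Project onto [-1, 1].
x_proj = clip(-3.1443) = -1.0
y_proj = clip(2.1643) = 1.0
Step 4: Evaluate f.
f(-1.0, 1.0) = 21.0


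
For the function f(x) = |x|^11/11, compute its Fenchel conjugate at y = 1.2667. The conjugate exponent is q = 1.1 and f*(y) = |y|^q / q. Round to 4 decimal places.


The conjugate exponent q satisfies 1/p + 1/q = 1.
p = 11, so q = 11/(11 - 1) = 1.1
|y|^q = 1.2667^1.1 = 1.297
f*(1.2667) = 1.297 / 1.1 = 1.1791


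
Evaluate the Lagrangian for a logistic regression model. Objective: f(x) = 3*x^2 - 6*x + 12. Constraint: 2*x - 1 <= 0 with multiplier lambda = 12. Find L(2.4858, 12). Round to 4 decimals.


Step 1: Evaluate f(x).
f(2.4858) = 3*2.4858^2 - 6*2.4858 + 12 = 15.6228
Step 2: Evaluate g(x).
g(2.4858) = 2*2.4858 - 1 = 3.9716
Step 3: Compute Lagrangian.
L = 15.6228 + 12*3.9716 = 63.282


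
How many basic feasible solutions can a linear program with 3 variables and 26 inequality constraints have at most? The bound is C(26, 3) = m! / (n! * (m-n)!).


Each vertex corresponds to some choice of n active constraints out of m, so the number of vertices is at most C(m, n) = m! / (n!(m-n)!).
m = 26, n = 3
Numerator: 26 * 25 * 24
Denominator: 3! = 6
C(26, 3) = 2600


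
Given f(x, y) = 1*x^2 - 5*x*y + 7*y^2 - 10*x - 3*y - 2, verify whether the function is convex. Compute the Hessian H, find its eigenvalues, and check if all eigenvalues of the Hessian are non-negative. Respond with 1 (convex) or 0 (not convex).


The Hessian of f(x,y) = 1*x^2 - 5*x*y + 7*y^2 - 10*x - 3*y - 2 is:
H = [[2, -5], [-5, 14]]
Trace = 2 + 14 = 16
Determinant = 2*14 - (-5)^2 = 3
Discriminant = (16)^2 - 4*3 = 244.0
Eigenvalues: lambda_1 = 0.1898, lambda_2 = 15.8102
The function is convex.

1


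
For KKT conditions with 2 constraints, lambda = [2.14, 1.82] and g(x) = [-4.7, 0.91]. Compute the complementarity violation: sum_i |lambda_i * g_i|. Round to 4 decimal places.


KKT complementary slackness check:
lambda_1 * g_1 = 2.14 * -4.7 = -10.058
lambda_2 * g_2 = 1.82 * 0.91 = 1.6562
Total violation = 10.058 + 1.6562 = 11.7142


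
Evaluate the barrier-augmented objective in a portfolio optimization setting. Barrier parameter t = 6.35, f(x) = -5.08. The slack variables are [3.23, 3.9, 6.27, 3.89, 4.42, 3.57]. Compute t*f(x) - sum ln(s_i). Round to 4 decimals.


Step 1: Compute log-barrier.
ln values: [1.1725, 1.361, 1.8358, 1.3584, 1.4861, 1.2726]
phi = -(1.1725 + 1.361 + 1.8358 + 1.3584 + 1.4861 + 1.2726) = -8.4863
Step 2: Compute augmented objective.
t*f(x) = 6.35*-5.08 = -32.258
Total = -32.258 - 8.4863 = -40.7443


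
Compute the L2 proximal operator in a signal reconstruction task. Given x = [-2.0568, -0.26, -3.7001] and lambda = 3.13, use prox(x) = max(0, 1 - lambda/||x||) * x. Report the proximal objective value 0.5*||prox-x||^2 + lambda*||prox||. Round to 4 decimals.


Step 1: Compute ||x||.
||x|| = 4.2413
Step 2: Compute scaling factor.
scale = max(0, 1 - 3.13/4.2413) = 0.262
Step 3: prox(x) = [-0.5389, -0.0681, -0.9695]
||prox(x)|| = 1.1113
Step 4: Proximal objective.
0.5*||prox-x||^2 = 4.8985
lambda*||prox|| = 3.4784
Total = 8.3769


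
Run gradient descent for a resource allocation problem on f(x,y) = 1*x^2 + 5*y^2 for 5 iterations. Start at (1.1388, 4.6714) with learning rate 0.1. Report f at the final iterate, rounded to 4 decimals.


Gradient descent on f(x,y) = 1*x^2 + 5*y^2.
Starting point: (1.1388, 4.6714), alpha = 0.1
Step 1: grad_x = 2*1*1.1388 = 2.2776, grad_y = 2*5*4.6714 = 46.714
  x_1 = 1.1388 - 0.1*2.2776 = 0.911
  y_1 = 4.6714 - 0.1*46.714 = 0.0
Step 2: grad_x = 2*1*0.911 = 1.8221, grad_y = 2*5*0.0 = 0.0
  x_2 = 0.911 - 0.1*1.8221 = 0.7288
  y_2 = 0.0 - 0.1*0.0 = 0.0
Step 3: grad_x = 2*1*0.7288 = 1.4577, grad_y = 2*5*0.0 = 0.0
  x_3 = 0.7288 - 0.1*1.4577 = 0.5831
  y_3 = 0.0 - 0.1*0.0 = 0.0
Step 4: grad_x = 2*1*0.5831 = 1.1661, grad_y = 2*5*0.0 = 0.0
  x_4 = 0.5831 - 0.1*1.1661 = 0.4665
  y_4 = 0.0 - 0.1*0.0 = 0.0
Step 5: grad_x = 2*1*0.4665 = 0.9329, grad_y = 2*5*0.0 = 0.0
  x_5 = 0.4665 - 0.1*0.9329 = 0.3732
  y_5 = 0.0 - 0.1*0.0 = 0.0
f(0.3732, 0.0) = 1*0.3732^2 + 5*0.0^2 = 0.1392


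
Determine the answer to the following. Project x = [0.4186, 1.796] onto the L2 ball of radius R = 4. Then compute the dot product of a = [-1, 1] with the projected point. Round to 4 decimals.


Step 1: Compute ||x|| (intermediates to 6 decimals).
||x|| = sqrt(0.4186^2 + 1.796^2) = 1.844137
Step 2: Project.
Since ||x|| <= R, proj = x (no scaling needed).
proj(x) = [0.4186, 1.796]
Step 3: Dot product.
a^T * proj(x) = -1*0.4186 + 1*1.796 = 1.3774


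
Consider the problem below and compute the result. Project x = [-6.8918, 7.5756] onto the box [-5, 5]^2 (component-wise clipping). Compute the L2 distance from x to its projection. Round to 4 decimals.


Project each component onto [-5, 5].
clip(-6.8918) = -5.0, clip(7.5756) = 5.0
Projection = [-5.0, 5.0]
Squared diffs: [3.5789, 6.6337]
Distance = sqrt(10.2126) = 3.1957


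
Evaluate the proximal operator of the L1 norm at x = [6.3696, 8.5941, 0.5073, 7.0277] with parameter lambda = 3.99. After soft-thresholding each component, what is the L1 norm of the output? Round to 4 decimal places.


Soft-thresholding with lambda = 3.99:
prox(6.3696) = sign(6.3696)*max(|6.3696| - 3.99, 0) = 2.3796
prox(8.5941) = sign(8.5941)*max(|8.5941| - 3.99, 0) = 4.6041
prox(0.5073) = sign(0.5073)*max(|0.5073| - 3.99, 0) = 0.0
prox(7.0277) = sign(7.0277)*max(|7.0277| - 3.99, 0) = 3.0377
prox(x) = [2.3796, 4.6041, 0.0, 3.0377]
||prox(x)||_1 = 2.3796 + 4.6041 + 0.0 + 3.0377 = 10.0214


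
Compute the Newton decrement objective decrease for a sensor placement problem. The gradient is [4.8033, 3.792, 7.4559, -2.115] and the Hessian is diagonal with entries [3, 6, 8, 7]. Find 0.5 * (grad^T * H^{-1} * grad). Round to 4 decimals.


Step 1: H is diagonal, so H^(-1) * g = [1.6011, 0.632, 0.932, -0.3021].
Step 2: g^T H^(-1) g = sum_i g_i^2 / H_ii
  = (4.8033)^2/3 + (3.792)^2/6 + (7.4559)^2/8 + (-2.115)^2/7
  = 7.6906 + 2.3965 + 6.9488 + 0.639 = 17.6749
Step 3: Objective decrease = 0.5 * g^T H^(-1) g = 8.8375


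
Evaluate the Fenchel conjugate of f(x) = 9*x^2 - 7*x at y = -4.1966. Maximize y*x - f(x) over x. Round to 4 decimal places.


f*(y) = sup_x {y*x - a*x^2 - b*x} = sup_x {(y-b)*x - a*x^2}
FOC: (y - b) - 2a*x = 0 => x* = (y - b)/(2a)
x* = (-4.1966 + 7)/(2*9) = 0.1557
f*(-4.1966) = (y-b)^2/(4a) = (-4.1966 + 7)^2/(4*9)
= 7.8591/36 = 0.2183


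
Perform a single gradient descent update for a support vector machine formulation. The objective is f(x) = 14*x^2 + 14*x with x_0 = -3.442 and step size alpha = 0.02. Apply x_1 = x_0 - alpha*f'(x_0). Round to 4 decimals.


We compute the gradient at x_0 and apply the update.
f'(x) = 28*x + 14
f'(-3.442) = 28*-3.442 + 14 = -82.376
x_1 = -3.442 - 0.02*-82.376 = -1.7945


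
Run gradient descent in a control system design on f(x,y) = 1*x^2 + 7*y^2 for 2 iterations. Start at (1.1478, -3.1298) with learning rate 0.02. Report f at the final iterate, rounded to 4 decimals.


Gradient descent on f(x,y) = 1*x^2 + 7*y^2.
Starting point: (1.1478, -3.1298), alpha = 0.02
Step 1: grad_x = 2*1*1.1478 = 2.2956, grad_y = 2*7*-3.1298 = -43.8172
  x_1 = 1.1478 - 0.02*2.2956 = 1.1019
  y_1 = -3.1298 - 0.02*-43.8172 = -2.2535
Step 2: grad_x = 2*1*1.1019 = 2.2038, grad_y = 2*7*-2.2535 = -31.5484
  x_2 = 1.1019 - 0.02*2.2038 = 1.0578
  y_2 = -2.2535 - 0.02*-31.5484 = -1.6225
f(1.0578, -1.6225) = 1*1.0578^2 + 7*(-1.6225)^2 = 19.5462


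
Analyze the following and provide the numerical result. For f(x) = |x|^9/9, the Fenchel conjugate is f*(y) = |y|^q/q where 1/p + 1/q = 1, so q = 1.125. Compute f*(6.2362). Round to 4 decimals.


The conjugate exponent q satisfies 1/p + 1/q = 1.
p = 9, so q = 9/(9 - 1) = 1.125
|y|^q = 6.2362^1.125 = 7.8394
f*(6.2362) = 7.8394 / 1.125 = 6.9684


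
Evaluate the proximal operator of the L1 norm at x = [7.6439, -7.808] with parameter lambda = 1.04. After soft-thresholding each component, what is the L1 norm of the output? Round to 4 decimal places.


Soft-thresholding with lambda = 1.04:
prox(7.6439) = sign(7.6439)*max(|7.6439| - 1.04, 0) = 6.6039
prox(-7.808) = sign(-7.808)*max(|-7.808| - 1.04, 0) = -6.768
prox(x) = [6.6039, -6.768]
||prox(x)||_1 = 6.6039 + 6.768 = 13.3719


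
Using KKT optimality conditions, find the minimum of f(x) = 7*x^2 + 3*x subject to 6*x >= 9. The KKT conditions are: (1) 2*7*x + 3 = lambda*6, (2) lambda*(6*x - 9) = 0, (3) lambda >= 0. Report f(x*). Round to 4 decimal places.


Step 1: Try lambda = 0 (constraint inactive).
x_unc = -3/(2*7) = -0.2143
Check: 6*-0.2143 = -1.2858 < 9 -- violated!
Step 2: Constraint must be active: 6*x = 9
x* = 9/6 = 1.5
lambda = (2*7*1.5 + 3)/6 = 4.0
Step 3: Compute optimal value.
f(x*) = 7*1.5^2 + 3*1.5 = 20.25


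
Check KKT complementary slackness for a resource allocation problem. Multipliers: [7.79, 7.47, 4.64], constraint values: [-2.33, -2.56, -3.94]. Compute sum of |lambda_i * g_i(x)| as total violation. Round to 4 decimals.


KKT complementary slackness check:
lambda_1 * g_1 = 7.79 * -2.33 = -18.1507
lambda_2 * g_2 = 7.47 * -2.56 = -19.1232
lambda_3 * g_3 = 4.64 * -3.94 = -18.2816
Total violation = 18.1507 + 19.1232 + 18.2816 = 55.5555


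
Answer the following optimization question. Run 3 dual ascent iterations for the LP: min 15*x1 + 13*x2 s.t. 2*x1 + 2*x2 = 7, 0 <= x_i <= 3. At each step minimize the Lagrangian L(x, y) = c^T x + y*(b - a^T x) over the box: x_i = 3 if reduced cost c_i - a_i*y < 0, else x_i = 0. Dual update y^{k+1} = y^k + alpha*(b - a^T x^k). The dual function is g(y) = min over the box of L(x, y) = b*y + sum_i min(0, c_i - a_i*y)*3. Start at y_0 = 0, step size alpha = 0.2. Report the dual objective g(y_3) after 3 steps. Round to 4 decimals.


Dual ascent for LP: min 15*x1 + 13*x2, 2*x1 + 2*x2 = 7, 0 <= x_i <= 3
Step 1: y^k = 0.0, reduced costs: (15.0, 13.0)
  x^k = (0.0, 0.0), subgradient = b - a^T x = 7.0
  y^{k+1} = 0.0 + 0.2*7.0 = 1.4
Step 2: y^k = 1.4, reduced costs: (12.2, 10.2)
  x^k = (0.0, 0.0), subgradient = b - a^T x = 7.0
  y^{k+1} = 1.4 + 0.2*7.0 = 2.8
Step 3: y^k = 2.8, reduced costs: (9.4, 7.4)
  x^k = (0.0, 0.0), subgradient = b - a^T x = 7.0
  y^{k+1} = 2.8 + 0.2*7.0 = 4.2
Dual objective at y_3 = 4.2: reduced costs (6.6, 4.6), box minimizer x = (0.0, 0.0)
g(y_3) = b*y + (c1 - a1*y)*x1 + (c2 - a2*y)*x2 = 7*4.2 + 6.6*0.0 + 4.6*0.0 = 29.4 + 0.0 + 0.0 = 29.4


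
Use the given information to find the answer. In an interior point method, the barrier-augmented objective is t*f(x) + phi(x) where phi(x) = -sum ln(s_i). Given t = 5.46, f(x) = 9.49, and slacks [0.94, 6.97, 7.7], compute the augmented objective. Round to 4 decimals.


Step 1: Compute log-barrier.
ln values: [-0.0619, 1.9416, 2.0412]
phi = -(-0.0619 + 1.9416 + 2.0412) = -3.921
Step 2: Compute augmented objective.
t*f(x) = 5.46*9.49 = 51.8154
Total = 51.8154 - 3.921 = 47.8944


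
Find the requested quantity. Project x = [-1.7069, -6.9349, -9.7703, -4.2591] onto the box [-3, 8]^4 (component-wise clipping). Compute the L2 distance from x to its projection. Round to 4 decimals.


Project each component onto [-3, 8].
clip(-1.7069) = -1.7069, clip(-6.9349) = -3.0, clip(-9.7703) = -3.0, clip(-4.2591) = -3.0
Projection = [-1.7069, -3.0, -3.0, -3.0]
Squared diffs: [0.0, 15.4834, 45.837, 1.5853]
Distance = sqrt(62.9057) = 7.9313


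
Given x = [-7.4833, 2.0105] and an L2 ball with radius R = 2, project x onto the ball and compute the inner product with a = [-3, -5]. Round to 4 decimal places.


Step 1: Compute ||x|| (intermediates to 6 decimals).
||x|| = sqrt((-7.4833)^2 + 2.0105^2) = 7.74867
Step 2: Project.
Since ||x|| > R, scale = R/||x|| = 2/7.74867 = 0.258109, proj(x) = scale * x
proj(x) = [-1.931507, 0.518928]
Step 3: Dot product.
a^T * proj(x) = -3*(-1.931507) - 5*0.518928 = 3.1999


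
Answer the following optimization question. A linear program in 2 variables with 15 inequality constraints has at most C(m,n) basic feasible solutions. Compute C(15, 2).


Each vertex corresponds to some choice of n active constraints out of m, so the number of vertices is at most C(m, n) = m! / (n!(m-n)!).
m = 15, n = 2
Numerator: 15 * 14
Denominator: 2! = 2
C(15, 2) = 105


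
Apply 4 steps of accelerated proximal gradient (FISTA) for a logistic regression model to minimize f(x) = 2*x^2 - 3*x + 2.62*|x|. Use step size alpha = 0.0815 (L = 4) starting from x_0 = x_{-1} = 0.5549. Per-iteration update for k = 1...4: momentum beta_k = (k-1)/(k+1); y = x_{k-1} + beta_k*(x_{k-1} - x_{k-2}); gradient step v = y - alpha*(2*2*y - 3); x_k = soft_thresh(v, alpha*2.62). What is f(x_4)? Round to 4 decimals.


FISTA on f(x) = 2*x^2 - 3*x + 2.62*|x|
L = 4, alpha = 0.0815
Iteration 1: beta = 0.0, y = 0.5549 + 0.0*(0.5549 - 0.5549) = 0.5549
  grad(y) = -0.7804, v = y - alpha*grad = 0.6185
  prox(v) = soft_thresh(0.6185, 0.2135) = 0.405
Iteration 2: beta = 0.3333, y = 0.405 + 0.3333*(0.405 - 0.5549) = 0.355
  grad(y) = -1.58, v = y - alpha*grad = 0.4838
  prox(v) = soft_thresh(0.4838, 0.2135) = 0.2702
Iteration 3: beta = 0.5, y = 0.2702 + 0.5*(0.2702 - 0.405) = 0.2029
  grad(y) = -2.1885, v = y - alpha*grad = 0.3812
  prox(v) = soft_thresh(0.3812, 0.2135) = 0.1677
Iteration 4: beta = 0.6, y = 0.1677 + 0.6*(0.1677 - 0.2702) = 0.1062
  grad(y) = -2.5753, v = y - alpha*grad = 0.3161
  prox(v) = soft_thresh(0.3161, 0.2135) = 0.1025
f(x_4) = 2*0.1025^2 - 3*0.1025 + 2.62*|0.1025| = -0.0179


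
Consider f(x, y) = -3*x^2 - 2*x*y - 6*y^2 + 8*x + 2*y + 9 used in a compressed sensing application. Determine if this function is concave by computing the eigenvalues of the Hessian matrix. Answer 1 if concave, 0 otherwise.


The Hessian of f(x,y) = -3*x^2 - 2*x*y - 6*y^2 + 8*x + 2*y + 9 is:
H = [[-6, -2], [-2, -12]]
Trace = -6 - 12 = -18
Determinant = -6*-12 - (-2)^2 = 68
Discriminant = (-18)^2 - 4*68 = 52.0
Eigenvalues: lambda_1 = -12.6056, lambda_2 = -5.3944
The function is concave.

1


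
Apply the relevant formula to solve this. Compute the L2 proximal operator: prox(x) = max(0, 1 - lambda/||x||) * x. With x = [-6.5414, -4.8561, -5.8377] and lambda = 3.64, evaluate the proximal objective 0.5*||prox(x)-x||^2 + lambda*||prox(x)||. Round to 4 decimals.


Step 1: Compute ||x||.
||x|| = 10.0225
Step 2: Compute scaling factor.
scale = max(0, 1 - 3.64/10.0225) = 0.6368
Step 3: prox(x) = [-4.1657, -3.0924, -3.7175]
||prox(x)|| = 6.3825
Step 4: Proximal objective.
0.5*||prox-x||^2 = 6.6248
lambda*||prox|| = 23.2323
Total = 29.8571


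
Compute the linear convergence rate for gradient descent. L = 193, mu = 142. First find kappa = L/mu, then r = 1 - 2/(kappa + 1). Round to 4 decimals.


Step 1: Compute the condition number.
kappa = L/mu = 193/142 = 1.3592
Step 2: Compute the convergence rate.
r = 1 - 2/(kappa + 1) = 1 - 2*mu/(L + mu) = (L - mu)/(L + mu) = 51/335 = 0.1522


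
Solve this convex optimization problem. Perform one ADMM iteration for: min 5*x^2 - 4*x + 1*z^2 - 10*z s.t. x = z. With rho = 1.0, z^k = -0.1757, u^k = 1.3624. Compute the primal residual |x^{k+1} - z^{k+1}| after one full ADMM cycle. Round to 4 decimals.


ADMM iteration with rho = 1.0, z^k = -0.1757, u^k = 1.3624
Step 1: x-update.
Minimize 5*x^2 - 4*x + (1.0/2)*(x + 0.1757 + 1.3624)^2
FOC: (2*5 + 1.0)*x = 4 + 1.0*(-0.1757 - 1.3624)
x^{k+1} = 0.2238
Step 2: z-update.
Minimize 1*z^2 - 10*z + (1.0/2)*(0.2238 - z + 1.3624)^2
FOC: (2*1 + 1.0)*z = 10 + 1.0*(0.2238 + 1.3624)
z^{k+1} = 3.8621
Step 3: u-update.
u^{k+1} = 1.3624 + 0.2238 - 3.8621 = -2.2759
Step 4: Primal residual = |0.2238 - 3.8621| = 3.6383


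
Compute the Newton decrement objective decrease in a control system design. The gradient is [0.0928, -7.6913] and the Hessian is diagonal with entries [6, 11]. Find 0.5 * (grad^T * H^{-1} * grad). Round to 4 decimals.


Step 1: H is diagonal, so H^(-1) * g = [0.0155, -0.6992].
Step 2: g^T H^(-1) g = sum_i g_i^2 / H_ii
  = (0.0928)^2/6 + (-7.6913)^2/11
  = 0.0014 + 5.3778 = 5.3793
Step 3: Objective decrease = 0.5 * g^T H^(-1) g = 2.6896


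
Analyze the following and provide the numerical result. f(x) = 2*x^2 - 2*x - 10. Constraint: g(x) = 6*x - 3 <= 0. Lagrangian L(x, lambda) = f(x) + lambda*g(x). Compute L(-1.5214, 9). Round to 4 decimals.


Step 1: Evaluate f(x).
f(-1.5214) = 2*(-1.5214)^2 - 2*(-1.5214) - 10 = -2.3279
Step 2: Evaluate g(x).
g(-1.5214) = 6*-1.5214 - 3 = -12.1284
Step 3: Compute Lagrangian.
L = -2.3279 + 9*-12.1284 = -111.4835


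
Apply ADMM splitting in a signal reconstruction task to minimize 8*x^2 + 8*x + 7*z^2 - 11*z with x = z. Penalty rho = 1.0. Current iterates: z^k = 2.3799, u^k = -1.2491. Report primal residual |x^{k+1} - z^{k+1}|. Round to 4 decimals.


ADMM iteration with rho = 1.0, z^k = 2.3799, u^k = -1.2491
Step 1: x-update.
Minimize 8*x^2 + 8*x + (1.0/2)*(x - 2.3799 - 1.2491)^2
FOC: (2*8 + 1.0)*x = -8 + 1.0*(2.3799 + 1.2491)
x^{k+1} = -0.2571
Step 2: z-update.
Minimize 7*z^2 - 11*z + (1.0/2)*(-0.2571 - z - 1.2491)^2
FOC: (2*7 + 1.0)*z = 11 + 1.0*(-0.2571 - 1.2491)
z^{k+1} = 0.6329
Step 3: u-update.
u^{k+1} = -1.2491 - 0.2571 - 0.6329 = -2.1391
Step 4: Primal residual = |-0.2571 - 0.6329| = 0.89


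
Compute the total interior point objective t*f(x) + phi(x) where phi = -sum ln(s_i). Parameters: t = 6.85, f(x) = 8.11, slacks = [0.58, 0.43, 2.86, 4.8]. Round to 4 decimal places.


Step 1: Compute log-barrier.
ln values: [-0.5447, -0.844, 1.0508, 1.5686]
phi = -(-0.5447 - 0.844 + 1.0508 + 1.5686) = -1.2307
Step 2: Compute augmented objective.
t*f(x) = 6.85*8.11 = 55.5535
Total = 55.5535 - 1.2307 = 54.3228


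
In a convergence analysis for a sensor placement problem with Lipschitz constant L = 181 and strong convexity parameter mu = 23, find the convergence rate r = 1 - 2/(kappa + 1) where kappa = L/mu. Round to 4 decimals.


Step 1: Compute the condition number.
kappa = L/mu = 181/23 = 7.8696
Step 2: Compute the convergence rate.
r = 1 - 2/(kappa + 1) = 1 - 2*mu/(L + mu) = (L - mu)/(L + mu) = 158/204 = 0.7745


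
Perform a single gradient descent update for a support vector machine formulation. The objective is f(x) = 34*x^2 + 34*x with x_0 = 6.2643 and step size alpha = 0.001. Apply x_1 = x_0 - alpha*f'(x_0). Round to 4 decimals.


We compute the gradient at x_0 and apply the update.
f'(x) = 68*x + 34
f'(6.2643) = 68*6.2643 + 34 = 459.9724
x_1 = 6.2643 - 0.001*459.9724 = 5.8043


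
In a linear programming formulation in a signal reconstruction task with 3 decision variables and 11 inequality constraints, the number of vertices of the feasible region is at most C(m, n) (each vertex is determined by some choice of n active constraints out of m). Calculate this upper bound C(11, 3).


Each vertex corresponds to some choice of n active constraints out of m, so the number of vertices is at most C(m, n) = m! / (n!(m-n)!).
m = 11, n = 3
Numerator: 11 * 10 * 9
Denominator: 3! = 6
C(11, 3) = 165


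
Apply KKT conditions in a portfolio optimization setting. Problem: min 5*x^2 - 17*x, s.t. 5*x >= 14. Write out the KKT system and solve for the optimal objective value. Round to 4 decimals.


Step 1: Try lambda = 0 (constraint inactive).
x_unc = 17/(2*5) = 1.7
Check: 5*1.7 = 8.5 < 14 -- violated!
Step 2: Constraint must be active: 5*x = 14
x* = 14/5 = 2.8
lambda = (2*5*2.8 - 17)/5 = 2.2
Step 3: Compute optimal value.
f(x*) = 5*2.8^2 - 17*2.8 = -8.4


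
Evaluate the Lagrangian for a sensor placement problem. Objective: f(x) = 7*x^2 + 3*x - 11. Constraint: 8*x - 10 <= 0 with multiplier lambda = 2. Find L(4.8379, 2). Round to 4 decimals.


Step 1: Evaluate f(x).
f(4.8379) = 7*4.8379^2 + 3*4.8379 - 11 = 167.3506
Step 2: Evaluate g(x).
g(4.8379) = 8*4.8379 - 10 = 28.7032
Step 3: Compute Lagrangian.
L = 167.3506 + 2*28.7032 = 224.757


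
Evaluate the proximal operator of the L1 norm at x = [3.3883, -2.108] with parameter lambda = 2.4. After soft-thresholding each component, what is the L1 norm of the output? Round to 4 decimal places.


Soft-thresholding with lambda = 2.4:
prox(3.3883) = sign(3.3883)*max(|3.3883| - 2.4, 0) = 0.9883
prox(-2.108) = sign(-2.108)*max(|-2.108| - 2.4, 0) = 0.0
prox(x) = [0.9883, 0.0]
||prox(x)||_1 = 0.9883 + 0.0 = 0.9883


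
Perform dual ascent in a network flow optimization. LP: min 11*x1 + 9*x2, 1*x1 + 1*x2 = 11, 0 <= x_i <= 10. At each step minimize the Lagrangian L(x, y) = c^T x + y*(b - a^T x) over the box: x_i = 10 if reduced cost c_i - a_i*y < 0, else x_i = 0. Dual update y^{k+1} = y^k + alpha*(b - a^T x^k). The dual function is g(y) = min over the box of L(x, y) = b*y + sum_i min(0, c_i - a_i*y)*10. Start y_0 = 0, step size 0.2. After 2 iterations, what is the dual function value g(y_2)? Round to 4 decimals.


Dual ascent for LP: min 11*x1 + 9*x2, 1*x1 + 1*x2 = 11, 0 <= x_i <= 10
Step 1: y^k = 0.0, reduced costs: (11.0, 9.0)
  x^k = (0.0, 0.0), subgradient = b - a^T x = 11.0
  y^{k+1} = 0.0 + 0.2*11.0 = 2.2
Step 2: y^k = 2.2, reduced costs: (8.8, 6.8)
  x^k = (0.0, 0.0), subgradient = b - a^T x = 11.0
  y^{k+1} = 2.2 + 0.2*11.0 = 4.4
Dual objective at y_2 = 4.4: reduced costs (6.6, 4.6), box minimizer x = (0.0, 0.0)
g(y_2) = b*y + (c1 - a1*y)*x1 + (c2 - a2*y)*x2 = 11*4.4 + 6.6*0.0 + 4.6*0.0 = 48.4 + 0.0 + 0.0 = 48.4


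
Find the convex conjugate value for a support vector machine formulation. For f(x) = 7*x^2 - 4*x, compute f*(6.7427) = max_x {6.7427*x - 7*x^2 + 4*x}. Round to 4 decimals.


f*(y) = sup_x {y*x - a*x^2 - b*x} = sup_x {(y-b)*x - a*x^2}
FOC: (y - b) - 2a*x = 0 => x* = (y - b)/(2a)
x* = (6.7427 + 4)/(2*7) = 0.7673
f*(6.7427) = (y-b)^2/(4a) = (6.7427 + 4)^2/(4*7)
= 115.4056/28 = 4.1216


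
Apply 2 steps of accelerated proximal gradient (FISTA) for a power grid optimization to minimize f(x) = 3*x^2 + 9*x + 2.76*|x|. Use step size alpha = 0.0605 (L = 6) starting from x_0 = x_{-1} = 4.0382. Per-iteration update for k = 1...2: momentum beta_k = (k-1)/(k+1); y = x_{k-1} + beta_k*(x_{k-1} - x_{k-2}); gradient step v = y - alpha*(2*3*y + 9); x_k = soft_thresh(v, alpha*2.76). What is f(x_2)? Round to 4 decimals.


FISTA on f(x) = 3*x^2 + 9*x + 2.76*|x|
L = 6, alpha = 0.0605
Iteration 1: beta = 0.0, y = 4.0382 + 0.0*(4.0382 - 4.0382) = 4.0382
  grad(y) = 33.2292, v = y - alpha*grad = 2.0278
  prox(v) = soft_thresh(2.0278, 0.167) = 1.8609
Iteration 2: beta = 0.3333, y = 1.8609 + 0.3333*(1.8609 - 4.0382) = 1.1351
  grad(y) = 15.8104, v = y - alpha*grad = 0.1785
  prox(v) = soft_thresh(0.1785, 0.167) = 0.0116
f(x_2) = 3*0.0116^2 + 9*0.0116 + 2.76*|0.0116| = 0.1364


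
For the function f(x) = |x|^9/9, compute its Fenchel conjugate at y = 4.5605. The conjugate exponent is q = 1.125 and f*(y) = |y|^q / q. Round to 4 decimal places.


The conjugate exponent q satisfies 1/p + 1/q = 1.
p = 9, so q = 9/(9 - 1) = 1.125
|y|^q = 4.5605^1.125 = 5.513
f*(4.5605) = 5.513 / 1.125 = 4.9005


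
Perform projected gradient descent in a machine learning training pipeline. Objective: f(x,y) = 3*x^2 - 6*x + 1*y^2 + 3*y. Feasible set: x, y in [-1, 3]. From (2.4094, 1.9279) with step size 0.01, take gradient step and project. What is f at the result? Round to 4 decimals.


Step 1: Compute gradient at (2.4094, 1.9279).
grad_x = 2*3*2.4094 - 6 = 8.4564
grad_y = 2*1*1.9279 + 3 = 6.8558
Step 2: Gradient step.
x_raw = 2.4094 - 0.01*8.4564 = 2.3248
y_raw = 1.9279 - 0.01*6.8558 = 1.8593
Step 3: Project onto [-1, 3].
x_proj = clip(2.3248) = 2.3248
y_proj = clip(1.8593) = 1.8593
Step 4: Evaluate f.
f(2.3248, 1.8593) = 11.3007


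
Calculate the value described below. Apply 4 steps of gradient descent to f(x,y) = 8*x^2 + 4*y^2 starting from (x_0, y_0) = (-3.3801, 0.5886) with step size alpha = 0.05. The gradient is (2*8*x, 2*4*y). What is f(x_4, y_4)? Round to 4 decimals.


Gradient descent on f(x,y) = 8*x^2 + 4*y^2.
Starting point: (-3.3801, 0.5886), alpha = 0.05
Step 1: grad_x = 2*8*-3.3801 = -54.0816, grad_y = 2*4*0.5886 = 4.7088
  x_1 = -3.3801 - 0.05*-54.0816 = -0.676
  y_1 = 0.5886 - 0.05*4.7088 = 0.3532
Step 2: grad_x = 2*8*-0.676 = -10.8163, grad_y = 2*4*0.3532 = 2.8253
  x_2 = -0.676 - 0.05*-10.8163 = -0.1352
  y_2 = 0.3532 - 0.05*2.8253 = 0.2119
Step 3: grad_x = 2*8*-0.1352 = -2.1633, grad_y = 2*4*0.2119 = 1.6952
  x_3 = -0.1352 - 0.05*-2.1633 = -0.027
  y_3 = 0.2119 - 0.05*1.6952 = 0.1271
Step 4: grad_x = 2*8*-0.027 = -0.4327, grad_y = 2*4*0.1271 = 1.0171
  x_4 = -0.027 - 0.05*-0.4327 = -0.0054
  y_4 = 0.1271 - 0.05*1.0171 = 0.0763
f(-0.0054, 0.0763) = 8*(-0.0054)^2 + 4*0.0763^2 = 0.0235


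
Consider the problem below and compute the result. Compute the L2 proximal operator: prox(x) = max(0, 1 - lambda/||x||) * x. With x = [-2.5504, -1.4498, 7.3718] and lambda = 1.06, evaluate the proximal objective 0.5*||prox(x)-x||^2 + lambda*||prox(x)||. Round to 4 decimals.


Step 1: Compute ||x||.
||x|| = 7.9341
Step 2: Compute scaling factor.
scale = max(0, 1 - 1.06/7.9341) = 0.8664
Step 3: prox(x) = [-2.2097, -1.2561, 6.3869]
||prox(x)|| = 6.8741
Step 4: Proximal objective.
0.5*||prox-x||^2 = 0.5618
lambda*||prox|| = 7.2865
Total = 7.8483


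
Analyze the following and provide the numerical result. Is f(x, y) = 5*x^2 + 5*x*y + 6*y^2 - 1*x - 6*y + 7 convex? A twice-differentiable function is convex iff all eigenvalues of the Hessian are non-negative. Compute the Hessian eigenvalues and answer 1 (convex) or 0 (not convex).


The Hessian of f(x,y) = 5*x^2 + 5*x*y + 6*y^2 - 1*x - 6*y + 7 is:
H = [[10, 5], [5, 12]]
Trace = 10 + 12 = 22
Determinant = 10*12 - (5)^2 = 95
Discriminant = (22)^2 - 4*95 = 104.0
Eigenvalues: lambda_1 = 5.901, lambda_2 = 16.099
The function is convex.

1
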